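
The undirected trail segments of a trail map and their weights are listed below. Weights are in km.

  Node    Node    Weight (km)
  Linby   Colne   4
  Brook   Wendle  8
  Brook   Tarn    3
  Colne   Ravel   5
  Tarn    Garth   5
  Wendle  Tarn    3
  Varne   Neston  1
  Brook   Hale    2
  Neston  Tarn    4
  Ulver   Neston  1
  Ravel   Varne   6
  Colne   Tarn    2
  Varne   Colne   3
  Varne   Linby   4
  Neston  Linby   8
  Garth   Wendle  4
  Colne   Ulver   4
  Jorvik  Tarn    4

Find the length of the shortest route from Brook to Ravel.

10 km

Compare a few routes:
Brook → Tarn → Colne → Ravel: 3+2+5 = 10
Brook → Tarn → Neston → Varne → Ravel: 3+4+1+6 = 14
Cheapest is Brook → Tarn → Colne → Ravel at 10 km.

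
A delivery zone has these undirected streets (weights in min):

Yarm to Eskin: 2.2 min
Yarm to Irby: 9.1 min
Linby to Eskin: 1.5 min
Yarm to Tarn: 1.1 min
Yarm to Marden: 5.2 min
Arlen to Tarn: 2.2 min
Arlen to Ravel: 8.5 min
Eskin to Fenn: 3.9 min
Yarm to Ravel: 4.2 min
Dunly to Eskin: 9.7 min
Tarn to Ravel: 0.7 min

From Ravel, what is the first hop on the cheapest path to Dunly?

Tarn

Candidate routes:
Ravel - Yarm - Eskin - Dunly: 4.2+2.2+9.7 = 16.1
Ravel - Tarn - Yarm - Eskin - Dunly: 0.7+1.1+2.2+9.7 = 13.7
Cheapest is Ravel - Tarn - Yarm - Eskin - Dunly at 13.7 min.
So from Ravel the first move is to Tarn.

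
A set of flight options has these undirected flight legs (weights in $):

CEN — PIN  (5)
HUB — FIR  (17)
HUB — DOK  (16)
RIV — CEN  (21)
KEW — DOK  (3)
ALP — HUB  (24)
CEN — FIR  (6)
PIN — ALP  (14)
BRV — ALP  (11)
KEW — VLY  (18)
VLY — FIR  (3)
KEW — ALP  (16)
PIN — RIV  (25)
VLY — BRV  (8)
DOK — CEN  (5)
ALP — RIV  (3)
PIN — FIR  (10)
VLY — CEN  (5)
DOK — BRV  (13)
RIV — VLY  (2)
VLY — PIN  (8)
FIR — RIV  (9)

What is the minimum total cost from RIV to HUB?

$22

Settle nodes by increasing distance from RIV:
RIV: 0
VLY: 2  (via RIV)
ALP: 3  (via RIV)
FIR: 5  (via VLY)
CEN: 7  (via VLY)
BRV: 10  (via VLY)
PIN: 10  (via VLY)
DOK: 12  (via CEN)
KEW: 15  (via DOK)
HUB: 22  (via FIR)
Shortest route: RIV → VLY → FIR → HUB = $22.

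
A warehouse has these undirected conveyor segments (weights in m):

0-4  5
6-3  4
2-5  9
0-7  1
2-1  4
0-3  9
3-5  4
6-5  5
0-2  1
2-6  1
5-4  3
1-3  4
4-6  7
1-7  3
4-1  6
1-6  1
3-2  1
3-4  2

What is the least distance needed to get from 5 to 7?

7 m

Settle nodes by increasing distance from 5:
5: 0
4: 3  (via 5)
3: 4  (via 5)
2: 5  (via 3)
6: 5  (via 5)
0: 6  (via 2)
1: 6  (via 6)
7: 7  (via 0)
Shortest route: 5–3–2–0–7 = 7 m.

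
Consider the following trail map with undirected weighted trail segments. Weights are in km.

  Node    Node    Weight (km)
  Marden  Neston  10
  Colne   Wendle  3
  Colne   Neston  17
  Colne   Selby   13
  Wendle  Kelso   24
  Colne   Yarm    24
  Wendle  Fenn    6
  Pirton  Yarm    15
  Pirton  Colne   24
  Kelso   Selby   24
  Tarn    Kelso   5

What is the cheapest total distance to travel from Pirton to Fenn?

33 km

Settle nodes by increasing distance from Pirton:
Pirton: 0
Yarm: 15  (via Pirton)
Colne: 24  (via Pirton)
Wendle: 27  (via Colne)
Fenn: 33  (via Wendle)
Shortest route: Pirton → Colne → Wendle → Fenn = 33 km.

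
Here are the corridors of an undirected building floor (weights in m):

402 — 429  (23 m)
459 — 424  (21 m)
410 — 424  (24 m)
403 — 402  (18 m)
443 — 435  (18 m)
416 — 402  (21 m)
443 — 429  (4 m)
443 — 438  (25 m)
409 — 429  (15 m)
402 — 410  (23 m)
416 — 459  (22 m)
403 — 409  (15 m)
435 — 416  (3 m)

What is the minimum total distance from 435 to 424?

Candidate routes:
435–416–402–410–424: 3+21+23+24 = 71
435–416–459–424: 3+22+21 = 46
The minimum is 46 m via 435–416–459–424.

46 m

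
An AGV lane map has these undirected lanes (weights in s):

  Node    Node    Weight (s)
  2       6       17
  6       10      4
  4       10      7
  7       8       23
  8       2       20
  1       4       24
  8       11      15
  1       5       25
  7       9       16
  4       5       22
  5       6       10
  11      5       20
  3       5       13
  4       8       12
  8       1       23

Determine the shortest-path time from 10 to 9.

Candidate routes:
10 - 4 - 8 - 7 - 9: 7+12+23+16 = 58
10 - 6 - 5 - 4 - 8 - 7 - 9: 4+10+22+12+23+16 = 87
10 - 6 - 2 - 8 - 7 - 9: 4+17+20+23+16 = 80
10 - 6 - 5 - 11 - 8 - 7 - 9: 4+10+20+15+23+16 = 88
The minimum is 58 s via 10 - 4 - 8 - 7 - 9.

58 s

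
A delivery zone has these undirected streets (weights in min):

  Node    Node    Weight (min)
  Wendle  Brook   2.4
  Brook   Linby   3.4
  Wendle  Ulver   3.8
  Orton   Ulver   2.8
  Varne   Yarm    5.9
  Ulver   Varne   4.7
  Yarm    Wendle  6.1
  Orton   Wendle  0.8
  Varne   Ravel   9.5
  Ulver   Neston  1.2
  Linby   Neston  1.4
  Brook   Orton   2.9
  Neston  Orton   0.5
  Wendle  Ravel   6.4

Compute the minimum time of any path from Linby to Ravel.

9.1 min

Settle nodes by increasing distance from Linby:
Linby: 0
Neston: 1.4  (via Linby)
Orton: 1.9  (via Neston)
Ulver: 2.6  (via Neston)
Wendle: 2.7  (via Orton)
Brook: 3.4  (via Linby)
Varne: 7.3  (via Ulver)
Yarm: 8.8  (via Wendle)
Ravel: 9.1  (via Wendle)
Shortest route: Linby → Neston → Orton → Wendle → Ravel = 9.1 min.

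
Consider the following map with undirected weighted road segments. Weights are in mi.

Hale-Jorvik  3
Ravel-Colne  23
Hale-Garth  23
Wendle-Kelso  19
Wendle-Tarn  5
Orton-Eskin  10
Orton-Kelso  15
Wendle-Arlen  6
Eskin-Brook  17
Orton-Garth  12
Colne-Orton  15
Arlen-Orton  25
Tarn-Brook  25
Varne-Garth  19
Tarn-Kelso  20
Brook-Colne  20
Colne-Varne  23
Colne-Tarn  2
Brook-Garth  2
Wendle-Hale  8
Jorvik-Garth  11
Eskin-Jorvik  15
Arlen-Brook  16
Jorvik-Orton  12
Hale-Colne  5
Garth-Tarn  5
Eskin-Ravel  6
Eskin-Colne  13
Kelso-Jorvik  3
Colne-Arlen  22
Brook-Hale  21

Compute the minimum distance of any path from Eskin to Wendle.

Shortest distances from Eskin:
Eskin: 0
Ravel: 6  (via Eskin)
Orton: 10  (via Eskin)
Colne: 13  (via Eskin)
Tarn: 15  (via Colne)
Jorvik: 15  (via Eskin)
Brook: 17  (via Eskin)
Hale: 18  (via Colne)
Kelso: 18  (via Jorvik)
Garth: 19  (via Brook)
Wendle: 20  (via Tarn)
Shortest route: Eskin–Colne–Tarn–Wendle = 20 mi.

20 mi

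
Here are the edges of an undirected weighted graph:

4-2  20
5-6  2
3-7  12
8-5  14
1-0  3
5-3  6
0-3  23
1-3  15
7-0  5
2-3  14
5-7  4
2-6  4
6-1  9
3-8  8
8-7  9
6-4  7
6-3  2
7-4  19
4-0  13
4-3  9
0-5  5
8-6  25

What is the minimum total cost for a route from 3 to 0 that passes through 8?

22

Shortest 3→8: 3 → 8 = 8
Best 8 to 0: 8 → 7 → 0 costing 14
Total via 8: 8 + 14 = 22.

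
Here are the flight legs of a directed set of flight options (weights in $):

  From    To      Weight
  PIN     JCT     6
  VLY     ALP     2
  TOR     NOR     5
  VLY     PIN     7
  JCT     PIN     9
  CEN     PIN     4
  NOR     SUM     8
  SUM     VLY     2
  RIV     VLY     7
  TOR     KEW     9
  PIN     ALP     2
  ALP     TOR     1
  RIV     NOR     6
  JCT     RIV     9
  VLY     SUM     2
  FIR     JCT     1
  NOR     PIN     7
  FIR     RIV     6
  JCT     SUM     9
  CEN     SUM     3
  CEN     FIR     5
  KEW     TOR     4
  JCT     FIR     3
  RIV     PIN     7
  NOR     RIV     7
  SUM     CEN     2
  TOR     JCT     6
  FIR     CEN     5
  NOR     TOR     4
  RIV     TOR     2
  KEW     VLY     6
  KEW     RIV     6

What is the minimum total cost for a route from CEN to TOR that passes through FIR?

$13

Best CEN to FIR: CEN → FIR costing 5
Shortest FIR→TOR: FIR → RIV → TOR = 8
Total via FIR: 5 + 8 = $13.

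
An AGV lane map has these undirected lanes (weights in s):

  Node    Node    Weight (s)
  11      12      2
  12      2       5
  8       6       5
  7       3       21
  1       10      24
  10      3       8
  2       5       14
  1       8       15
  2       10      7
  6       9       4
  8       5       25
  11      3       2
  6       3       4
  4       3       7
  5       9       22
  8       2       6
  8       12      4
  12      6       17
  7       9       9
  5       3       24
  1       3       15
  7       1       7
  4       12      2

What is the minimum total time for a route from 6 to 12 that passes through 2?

Shortest 6→2: 6–8–2 = 11
Best 2 to 12: 2–12 costing 5
Total via 2: 11 + 5 = 16 s.

16 s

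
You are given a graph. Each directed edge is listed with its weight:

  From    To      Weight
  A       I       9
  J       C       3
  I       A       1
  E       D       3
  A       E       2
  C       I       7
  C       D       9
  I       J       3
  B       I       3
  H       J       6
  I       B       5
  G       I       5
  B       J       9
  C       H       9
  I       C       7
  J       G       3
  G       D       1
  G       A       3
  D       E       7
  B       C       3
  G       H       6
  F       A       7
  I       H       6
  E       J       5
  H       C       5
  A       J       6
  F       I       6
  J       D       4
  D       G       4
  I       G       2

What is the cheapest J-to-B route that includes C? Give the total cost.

15

Shortest J→C: J–C = 3
Shortest C→B: C–I–B = 12
Total via C: 3 + 12 = 15.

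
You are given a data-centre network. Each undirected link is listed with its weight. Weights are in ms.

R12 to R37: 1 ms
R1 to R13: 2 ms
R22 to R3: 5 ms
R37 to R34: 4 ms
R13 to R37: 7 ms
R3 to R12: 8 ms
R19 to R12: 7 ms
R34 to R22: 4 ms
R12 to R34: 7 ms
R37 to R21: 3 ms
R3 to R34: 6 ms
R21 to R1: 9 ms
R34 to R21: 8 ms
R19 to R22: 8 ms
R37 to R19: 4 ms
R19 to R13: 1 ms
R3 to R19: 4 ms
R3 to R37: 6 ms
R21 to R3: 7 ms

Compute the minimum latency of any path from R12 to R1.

Enumerating some paths:
R12–R37–R19–R13–R1: 1+4+1+2 = 8
R12–R19–R13–R1: 7+1+2 = 10
Cheapest is R12–R37–R19–R13–R1 at 8 ms.

8 ms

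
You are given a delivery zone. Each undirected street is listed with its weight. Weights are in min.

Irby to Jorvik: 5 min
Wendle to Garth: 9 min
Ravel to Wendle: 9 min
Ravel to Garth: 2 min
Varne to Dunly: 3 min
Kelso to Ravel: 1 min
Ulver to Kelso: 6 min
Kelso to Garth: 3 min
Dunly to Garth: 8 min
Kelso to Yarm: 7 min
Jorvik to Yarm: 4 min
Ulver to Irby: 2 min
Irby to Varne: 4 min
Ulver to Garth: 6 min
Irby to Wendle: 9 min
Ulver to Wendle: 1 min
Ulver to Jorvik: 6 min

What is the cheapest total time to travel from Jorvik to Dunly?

12 min

Settle nodes by increasing distance from Jorvik:
Jorvik: 0
Yarm: 4  (via Jorvik)
Irby: 5  (via Jorvik)
Ulver: 6  (via Jorvik)
Wendle: 7  (via Ulver)
Varne: 9  (via Irby)
Kelso: 11  (via Yarm)
Garth: 12  (via Ulver)
Dunly: 12  (via Varne)
Shortest route: Jorvik → Irby → Varne → Dunly = 12 min.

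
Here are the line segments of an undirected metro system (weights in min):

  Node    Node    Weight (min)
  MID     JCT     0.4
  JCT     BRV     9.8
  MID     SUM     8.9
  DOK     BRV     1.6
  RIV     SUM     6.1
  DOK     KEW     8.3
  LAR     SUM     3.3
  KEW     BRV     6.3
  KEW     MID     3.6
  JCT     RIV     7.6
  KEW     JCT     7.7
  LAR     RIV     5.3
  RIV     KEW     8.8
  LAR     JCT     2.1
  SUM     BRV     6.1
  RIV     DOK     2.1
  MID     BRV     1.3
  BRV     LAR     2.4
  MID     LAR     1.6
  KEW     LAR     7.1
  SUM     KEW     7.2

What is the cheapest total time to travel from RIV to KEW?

8.6 min

Candidate routes:
RIV → KEW: 8.8 = 8.8
RIV → DOK → KEW: 2.1+8.3 = 10.4
RIV → DOK → BRV → KEW: 2.1+1.6+6.3 = 10
RIV → DOK → BRV → MID → KEW: 2.1+1.6+1.3+3.6 = 8.6
Cheapest is RIV → DOK → BRV → MID → KEW at 8.6 min.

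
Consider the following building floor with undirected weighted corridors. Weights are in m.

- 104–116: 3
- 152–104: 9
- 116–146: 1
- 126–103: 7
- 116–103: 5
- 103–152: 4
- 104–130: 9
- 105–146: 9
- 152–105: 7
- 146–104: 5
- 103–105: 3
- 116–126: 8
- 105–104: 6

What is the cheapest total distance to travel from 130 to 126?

20 m

Running Dijkstra from 130:
130: 0
104: 9  (via 130)
116: 12  (via 104)
146: 13  (via 116)
105: 15  (via 104)
103: 17  (via 116)
152: 18  (via 104)
126: 20  (via 116)
Shortest route: 130 → 104 → 116 → 126 = 20 m.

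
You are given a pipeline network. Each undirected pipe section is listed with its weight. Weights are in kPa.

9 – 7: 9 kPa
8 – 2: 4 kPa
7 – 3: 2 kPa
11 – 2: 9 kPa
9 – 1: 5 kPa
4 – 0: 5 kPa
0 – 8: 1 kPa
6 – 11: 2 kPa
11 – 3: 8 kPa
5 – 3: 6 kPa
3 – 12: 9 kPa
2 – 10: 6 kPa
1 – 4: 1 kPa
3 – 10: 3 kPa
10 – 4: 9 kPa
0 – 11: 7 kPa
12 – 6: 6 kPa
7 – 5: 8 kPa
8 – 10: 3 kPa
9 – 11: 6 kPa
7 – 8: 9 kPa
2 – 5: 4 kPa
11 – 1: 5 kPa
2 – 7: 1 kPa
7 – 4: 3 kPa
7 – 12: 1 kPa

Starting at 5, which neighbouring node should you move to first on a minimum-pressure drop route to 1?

Enumerating some paths:
5–3–7–4–1: 6+2+3+1 = 12
5–2–8–0–4–1: 4+4+1+5+1 = 15
5–7–4–1: 8+3+1 = 12
5–2–7–4–1: 4+1+3+1 = 9
The minimum is 9 kPa via 5–2–7–4–1.
So from 5 the first move is to 2.

2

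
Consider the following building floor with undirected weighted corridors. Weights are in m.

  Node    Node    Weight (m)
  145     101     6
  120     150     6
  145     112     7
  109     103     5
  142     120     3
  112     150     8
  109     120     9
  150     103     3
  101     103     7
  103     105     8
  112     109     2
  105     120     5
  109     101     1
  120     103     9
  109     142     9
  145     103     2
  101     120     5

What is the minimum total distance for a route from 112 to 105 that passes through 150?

Best 112 to 150: 112 → 150 costing 8
Shortest 150→105: 150 → 103 → 105 = 11
Total via 150: 8 + 11 = 19 m.

19 m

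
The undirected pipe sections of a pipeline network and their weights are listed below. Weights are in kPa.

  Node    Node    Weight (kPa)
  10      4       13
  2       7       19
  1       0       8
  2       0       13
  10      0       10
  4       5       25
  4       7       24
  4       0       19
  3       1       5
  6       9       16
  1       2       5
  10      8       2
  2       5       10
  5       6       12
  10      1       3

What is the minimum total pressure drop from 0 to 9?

51 kPa

Settle nodes by increasing distance from 0:
0: 0
1: 8  (via 0)
10: 10  (via 0)
8: 12  (via 10)
2: 13  (via 0)
3: 13  (via 1)
4: 19  (via 0)
5: 23  (via 2)
7: 32  (via 2)
6: 35  (via 5)
9: 51  (via 6)
Shortest route: 0–2–5–6–9 = 51 kPa.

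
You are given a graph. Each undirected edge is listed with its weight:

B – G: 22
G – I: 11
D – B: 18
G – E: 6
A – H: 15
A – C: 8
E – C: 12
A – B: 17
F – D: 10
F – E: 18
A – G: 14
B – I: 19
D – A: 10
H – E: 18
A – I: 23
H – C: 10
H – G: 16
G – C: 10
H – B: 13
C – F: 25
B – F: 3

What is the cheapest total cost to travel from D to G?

Compare a few routes:
D → A → G: 10+14 = 24
D → A → C → G: 10+8+10 = 28
The minimum is 24 via D → A → G.

24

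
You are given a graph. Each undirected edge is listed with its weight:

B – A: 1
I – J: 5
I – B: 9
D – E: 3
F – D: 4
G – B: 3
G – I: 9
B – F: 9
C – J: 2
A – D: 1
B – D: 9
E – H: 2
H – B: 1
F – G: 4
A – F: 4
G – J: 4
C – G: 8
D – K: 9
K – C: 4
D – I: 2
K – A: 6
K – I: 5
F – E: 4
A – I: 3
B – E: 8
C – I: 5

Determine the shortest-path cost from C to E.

10

Enumerating some paths:
C–I–D–E: 5+2+3 = 10
C–I–A–B–H–E: 5+3+1+1+2 = 12
The minimum is 10 via C–I–D–E.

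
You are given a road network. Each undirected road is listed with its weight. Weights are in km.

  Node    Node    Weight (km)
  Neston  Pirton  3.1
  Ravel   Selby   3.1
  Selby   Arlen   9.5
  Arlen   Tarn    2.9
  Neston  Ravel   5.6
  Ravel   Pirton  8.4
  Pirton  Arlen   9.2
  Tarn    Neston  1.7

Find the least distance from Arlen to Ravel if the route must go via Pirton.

16.1 km

Shortest Arlen→Pirton: Arlen–Tarn–Neston–Pirton = 7.7
Best Pirton to Ravel: Pirton–Ravel costing 8.4
Total via Pirton: 7.7 + 8.4 = 16.1 km.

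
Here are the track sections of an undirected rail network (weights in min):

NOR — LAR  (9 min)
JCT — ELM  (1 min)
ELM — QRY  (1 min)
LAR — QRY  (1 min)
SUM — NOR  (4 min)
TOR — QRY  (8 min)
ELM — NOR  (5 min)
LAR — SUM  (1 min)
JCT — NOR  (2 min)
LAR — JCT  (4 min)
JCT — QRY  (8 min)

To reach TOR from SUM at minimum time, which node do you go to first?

Compare a few routes:
SUM–NOR–JCT–ELM–QRY–TOR: 4+2+1+1+8 = 16
SUM–LAR–QRY–TOR: 1+1+8 = 10
SUM–LAR–JCT–ELM–QRY–TOR: 1+4+1+1+8 = 15
SUM–NOR–ELM–QRY–TOR: 4+5+1+8 = 18
Cheapest is SUM–LAR–QRY–TOR at 10 min.
So from SUM the first move is to LAR.

LAR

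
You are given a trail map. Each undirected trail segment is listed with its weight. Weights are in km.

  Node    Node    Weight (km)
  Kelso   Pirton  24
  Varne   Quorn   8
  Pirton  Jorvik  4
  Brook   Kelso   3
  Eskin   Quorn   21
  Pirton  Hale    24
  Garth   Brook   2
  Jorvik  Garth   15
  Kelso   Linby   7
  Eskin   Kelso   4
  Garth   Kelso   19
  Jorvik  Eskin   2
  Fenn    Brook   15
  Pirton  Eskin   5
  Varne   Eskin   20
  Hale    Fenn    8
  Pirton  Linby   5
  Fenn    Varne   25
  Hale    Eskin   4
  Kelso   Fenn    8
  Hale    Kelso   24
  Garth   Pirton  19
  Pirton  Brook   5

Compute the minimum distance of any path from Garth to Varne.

29 km

Candidate routes:
Garth → Brook → Pirton → Jorvik → Eskin → Varne: 2+5+4+2+20 = 33
Garth → Brook → Kelso → Eskin → Varne: 2+3+4+20 = 29
Garth → Brook → Pirton → Eskin → Varne: 2+5+5+20 = 32
Cheapest is Garth → Brook → Kelso → Eskin → Varne at 29 km.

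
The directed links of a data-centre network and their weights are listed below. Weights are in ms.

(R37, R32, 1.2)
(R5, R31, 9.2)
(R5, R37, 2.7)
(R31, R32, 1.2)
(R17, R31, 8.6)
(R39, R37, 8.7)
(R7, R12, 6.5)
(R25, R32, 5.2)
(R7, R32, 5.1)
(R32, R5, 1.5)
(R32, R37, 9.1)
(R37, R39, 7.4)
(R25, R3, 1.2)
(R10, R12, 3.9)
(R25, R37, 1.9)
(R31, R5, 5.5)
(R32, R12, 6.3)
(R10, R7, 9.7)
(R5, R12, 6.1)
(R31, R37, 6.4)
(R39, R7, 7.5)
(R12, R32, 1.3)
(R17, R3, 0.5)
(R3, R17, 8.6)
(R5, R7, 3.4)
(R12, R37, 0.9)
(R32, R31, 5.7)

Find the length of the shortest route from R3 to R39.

Candidate routes:
R3 - R17 - R31 - R37 - R39: 8.6+8.6+6.4+7.4 = 31
R3 - R17 - R31 - R32 - R5 - R37 - R39: 8.6+8.6+1.2+1.5+2.7+7.4 = 30
Cheapest is R3 - R17 - R31 - R32 - R5 - R37 - R39 at 30 ms.

30 ms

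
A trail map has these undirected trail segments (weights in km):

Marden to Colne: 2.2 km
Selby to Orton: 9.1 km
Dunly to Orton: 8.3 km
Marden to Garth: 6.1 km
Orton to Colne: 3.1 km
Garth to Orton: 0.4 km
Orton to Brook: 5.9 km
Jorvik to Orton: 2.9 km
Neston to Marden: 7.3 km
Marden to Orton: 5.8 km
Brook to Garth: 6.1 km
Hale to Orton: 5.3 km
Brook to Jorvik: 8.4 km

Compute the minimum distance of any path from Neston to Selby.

Settle nodes by increasing distance from Neston:
Neston: 0
Marden: 7.3  (via Neston)
Colne: 9.5  (via Marden)
Orton: 12.6  (via Colne)
Garth: 13  (via Orton)
Jorvik: 15.5  (via Orton)
Hale: 17.9  (via Orton)
Brook: 18.5  (via Orton)
Dunly: 20.9  (via Orton)
Selby: 21.7  (via Orton)
Shortest route: Neston → Marden → Colne → Orton → Selby = 21.7 km.

21.7 km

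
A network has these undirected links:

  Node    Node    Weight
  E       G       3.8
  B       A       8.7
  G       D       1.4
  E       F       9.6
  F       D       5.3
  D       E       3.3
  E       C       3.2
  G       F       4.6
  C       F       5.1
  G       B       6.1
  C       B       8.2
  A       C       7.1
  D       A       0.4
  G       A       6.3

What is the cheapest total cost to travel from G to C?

7

Candidate routes:
G–E–C: 3.8+3.2 = 7
G–F–C: 4.6+5.1 = 9.7
G–D–E–C: 1.4+3.3+3.2 = 7.9
G–D–A–C: 1.4+0.4+7.1 = 8.9
Cheapest is G–E–C at 7.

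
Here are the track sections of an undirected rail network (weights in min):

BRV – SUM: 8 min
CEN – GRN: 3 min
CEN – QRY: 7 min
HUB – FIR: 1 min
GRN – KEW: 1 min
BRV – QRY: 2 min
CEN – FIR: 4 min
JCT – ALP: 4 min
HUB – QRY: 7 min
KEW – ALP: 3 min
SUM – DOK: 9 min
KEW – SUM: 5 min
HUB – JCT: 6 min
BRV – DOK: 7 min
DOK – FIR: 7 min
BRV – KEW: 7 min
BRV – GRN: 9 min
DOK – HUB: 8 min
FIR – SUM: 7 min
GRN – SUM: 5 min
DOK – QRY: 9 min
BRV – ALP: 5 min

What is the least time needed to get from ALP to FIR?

11 min

Shortest distances from ALP:
ALP: 0
KEW: 3  (via ALP)
JCT: 4  (via ALP)
GRN: 4  (via KEW)
BRV: 5  (via ALP)
CEN: 7  (via GRN)
QRY: 7  (via BRV)
SUM: 8  (via KEW)
HUB: 10  (via JCT)
FIR: 11  (via CEN)
Shortest route: ALP–KEW–GRN–CEN–FIR = 11 min.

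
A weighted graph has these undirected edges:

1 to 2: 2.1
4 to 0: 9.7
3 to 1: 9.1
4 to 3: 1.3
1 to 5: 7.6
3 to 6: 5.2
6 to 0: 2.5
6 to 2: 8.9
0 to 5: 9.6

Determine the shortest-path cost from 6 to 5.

12.1

Enumerating some paths:
6–0–5: 2.5+9.6 = 12.1
6–2–1–5: 8.9+2.1+7.6 = 18.6
Cheapest is 6–0–5 at 12.1.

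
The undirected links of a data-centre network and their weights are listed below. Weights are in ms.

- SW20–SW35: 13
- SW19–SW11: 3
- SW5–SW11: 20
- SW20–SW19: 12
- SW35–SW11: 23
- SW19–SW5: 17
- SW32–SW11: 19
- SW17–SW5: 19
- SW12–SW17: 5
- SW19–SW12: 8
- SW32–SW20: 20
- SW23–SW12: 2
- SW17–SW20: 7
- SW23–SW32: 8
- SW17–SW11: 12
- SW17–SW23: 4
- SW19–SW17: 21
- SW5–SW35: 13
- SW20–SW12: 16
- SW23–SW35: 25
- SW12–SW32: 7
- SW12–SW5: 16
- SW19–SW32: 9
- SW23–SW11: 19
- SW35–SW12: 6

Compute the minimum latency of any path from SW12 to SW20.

12 ms

Compare a few routes:
SW12–SW23–SW17–SW20: 2+4+7 = 13
SW12–SW17–SW20: 5+7 = 12
The minimum is 12 ms via SW12–SW17–SW20.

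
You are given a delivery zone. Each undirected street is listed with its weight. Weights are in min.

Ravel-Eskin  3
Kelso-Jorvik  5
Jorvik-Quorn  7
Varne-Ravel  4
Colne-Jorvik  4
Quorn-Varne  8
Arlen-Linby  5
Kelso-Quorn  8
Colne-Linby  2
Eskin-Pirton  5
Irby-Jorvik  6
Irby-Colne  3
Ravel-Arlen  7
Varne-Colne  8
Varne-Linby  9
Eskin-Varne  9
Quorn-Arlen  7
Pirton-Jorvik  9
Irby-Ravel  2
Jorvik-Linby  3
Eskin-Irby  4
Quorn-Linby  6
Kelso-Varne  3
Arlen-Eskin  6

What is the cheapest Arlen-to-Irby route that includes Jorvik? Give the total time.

14 min

Best Arlen to Jorvik: Arlen → Linby → Jorvik costing 8
Best Jorvik to Irby: Jorvik → Irby costing 6
Total via Jorvik: 8 + 6 = 14 min.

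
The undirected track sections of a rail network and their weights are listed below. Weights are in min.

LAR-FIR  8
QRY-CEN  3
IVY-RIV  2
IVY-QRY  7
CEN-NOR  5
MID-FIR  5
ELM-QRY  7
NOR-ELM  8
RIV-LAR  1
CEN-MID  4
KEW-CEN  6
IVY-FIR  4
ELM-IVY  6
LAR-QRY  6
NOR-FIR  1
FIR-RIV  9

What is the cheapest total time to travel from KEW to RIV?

16 min

Enumerating some paths:
KEW–CEN–QRY–IVY–RIV: 6+3+7+2 = 18
KEW–CEN–MID–FIR–IVY–RIV: 6+4+5+4+2 = 21
KEW–CEN–NOR–FIR–IVY–RIV: 6+5+1+4+2 = 18
KEW–CEN–QRY–LAR–RIV: 6+3+6+1 = 16
Cheapest is KEW–CEN–QRY–LAR–RIV at 16 min.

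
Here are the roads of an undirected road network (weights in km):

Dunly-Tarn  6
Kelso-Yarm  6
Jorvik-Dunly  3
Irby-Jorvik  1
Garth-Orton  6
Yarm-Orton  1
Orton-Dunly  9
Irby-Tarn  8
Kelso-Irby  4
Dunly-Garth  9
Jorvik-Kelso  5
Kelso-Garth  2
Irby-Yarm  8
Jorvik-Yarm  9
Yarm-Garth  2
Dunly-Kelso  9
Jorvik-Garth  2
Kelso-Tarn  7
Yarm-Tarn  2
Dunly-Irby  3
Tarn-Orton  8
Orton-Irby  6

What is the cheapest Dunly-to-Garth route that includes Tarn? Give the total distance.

Shortest Dunly→Tarn: Dunly–Tarn = 6
Best Tarn to Garth: Tarn–Yarm–Garth costing 4
Total via Tarn: 6 + 4 = 10 km.

10 km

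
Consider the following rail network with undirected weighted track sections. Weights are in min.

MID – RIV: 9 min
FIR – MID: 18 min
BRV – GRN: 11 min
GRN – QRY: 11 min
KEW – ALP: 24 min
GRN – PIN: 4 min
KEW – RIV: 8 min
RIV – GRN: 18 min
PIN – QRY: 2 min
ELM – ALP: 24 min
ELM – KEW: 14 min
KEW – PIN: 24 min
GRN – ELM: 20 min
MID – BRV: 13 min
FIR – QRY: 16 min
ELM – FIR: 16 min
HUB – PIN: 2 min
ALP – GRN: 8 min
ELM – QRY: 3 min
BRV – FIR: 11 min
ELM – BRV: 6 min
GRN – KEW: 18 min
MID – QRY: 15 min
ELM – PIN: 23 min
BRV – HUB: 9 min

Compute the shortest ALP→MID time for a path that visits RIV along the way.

35 min

Best ALP to RIV: ALP–GRN–RIV costing 26
Shortest RIV→MID: RIV–MID = 9
Total via RIV: 26 + 9 = 35 min.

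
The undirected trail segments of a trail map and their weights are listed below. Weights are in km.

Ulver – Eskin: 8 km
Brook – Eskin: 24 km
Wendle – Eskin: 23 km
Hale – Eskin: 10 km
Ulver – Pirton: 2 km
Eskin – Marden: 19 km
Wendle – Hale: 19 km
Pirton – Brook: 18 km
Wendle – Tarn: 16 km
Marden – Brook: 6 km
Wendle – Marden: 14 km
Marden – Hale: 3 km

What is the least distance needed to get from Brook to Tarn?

36 km

Running Dijkstra from Brook:
Brook: 0
Marden: 6  (via Brook)
Hale: 9  (via Marden)
Pirton: 18  (via Brook)
Eskin: 19  (via Hale)
Wendle: 20  (via Marden)
Ulver: 20  (via Pirton)
Tarn: 36  (via Wendle)
Shortest route: Brook–Marden–Wendle–Tarn = 36 km.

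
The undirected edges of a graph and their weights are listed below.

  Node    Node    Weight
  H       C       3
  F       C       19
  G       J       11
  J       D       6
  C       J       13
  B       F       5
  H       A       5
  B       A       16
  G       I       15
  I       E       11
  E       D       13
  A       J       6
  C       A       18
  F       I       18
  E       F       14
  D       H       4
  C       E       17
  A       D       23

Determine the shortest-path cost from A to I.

32

Running Dijkstra from A:
A: 0
H: 5  (via A)
J: 6  (via A)
C: 8  (via H)
D: 9  (via H)
B: 16  (via A)
G: 17  (via J)
F: 21  (via B)
E: 22  (via D)
I: 32  (via G)
Shortest route: A–J–G–I = 32.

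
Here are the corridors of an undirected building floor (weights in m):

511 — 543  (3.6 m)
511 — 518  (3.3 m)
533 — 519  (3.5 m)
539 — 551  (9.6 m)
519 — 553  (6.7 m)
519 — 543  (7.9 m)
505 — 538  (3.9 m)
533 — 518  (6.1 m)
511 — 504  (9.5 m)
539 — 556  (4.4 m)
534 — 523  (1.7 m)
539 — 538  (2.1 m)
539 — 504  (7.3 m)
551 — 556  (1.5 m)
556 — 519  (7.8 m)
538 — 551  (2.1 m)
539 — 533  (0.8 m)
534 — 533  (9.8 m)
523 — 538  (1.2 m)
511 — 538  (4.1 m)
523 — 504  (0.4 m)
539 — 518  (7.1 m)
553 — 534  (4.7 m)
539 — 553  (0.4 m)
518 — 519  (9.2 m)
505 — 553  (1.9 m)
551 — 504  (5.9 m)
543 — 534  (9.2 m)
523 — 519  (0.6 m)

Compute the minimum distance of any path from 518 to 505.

9.2 m

Settle nodes by increasing distance from 518:
518: 0
511: 3.3  (via 518)
533: 6.1  (via 518)
539: 6.9  (via 533)
543: 6.9  (via 511)
553: 7.3  (via 539)
538: 7.4  (via 511)
523: 8.6  (via 538)
504: 9  (via 523)
505: 9.2  (via 553)
Shortest route: 518–533–539–553–505 = 9.2 m.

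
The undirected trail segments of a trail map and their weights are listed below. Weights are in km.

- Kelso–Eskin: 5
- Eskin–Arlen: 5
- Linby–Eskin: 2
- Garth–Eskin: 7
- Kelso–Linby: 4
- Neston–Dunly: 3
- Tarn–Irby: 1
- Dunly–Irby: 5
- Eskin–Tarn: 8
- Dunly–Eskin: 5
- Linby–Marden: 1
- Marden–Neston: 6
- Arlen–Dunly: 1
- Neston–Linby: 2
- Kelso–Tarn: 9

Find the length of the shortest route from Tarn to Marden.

11 km

Enumerating some paths:
Tarn–Eskin–Linby–Marden: 8+2+1 = 11
Tarn–Irby–Dunly–Eskin–Linby–Marden: 1+5+5+2+1 = 14
Tarn–Irby–Dunly–Neston–Linby–Marden: 1+5+3+2+1 = 12
Tarn–Kelso–Linby–Marden: 9+4+1 = 14
The minimum is 11 km via Tarn–Eskin–Linby–Marden.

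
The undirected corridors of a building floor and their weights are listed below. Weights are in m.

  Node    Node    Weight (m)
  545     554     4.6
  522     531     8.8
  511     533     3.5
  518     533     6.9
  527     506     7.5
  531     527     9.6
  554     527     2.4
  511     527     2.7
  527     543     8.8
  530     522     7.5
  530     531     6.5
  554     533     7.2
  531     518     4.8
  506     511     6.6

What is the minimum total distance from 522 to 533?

Settle nodes by increasing distance from 522:
522: 0
530: 7.5  (via 522)
531: 8.8  (via 522)
518: 13.6  (via 531)
527: 18.4  (via 531)
533: 20.5  (via 518)
Shortest route: 522 → 531 → 518 → 533 = 20.5 m.

20.5 m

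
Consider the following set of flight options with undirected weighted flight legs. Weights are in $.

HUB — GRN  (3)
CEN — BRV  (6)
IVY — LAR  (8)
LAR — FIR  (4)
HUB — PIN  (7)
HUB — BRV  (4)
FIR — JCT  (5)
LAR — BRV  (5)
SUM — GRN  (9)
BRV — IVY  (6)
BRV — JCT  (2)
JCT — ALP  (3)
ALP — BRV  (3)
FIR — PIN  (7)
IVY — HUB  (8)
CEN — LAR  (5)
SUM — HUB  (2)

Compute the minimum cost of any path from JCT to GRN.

$9

Running Dijkstra from JCT:
JCT: 0
BRV: 2  (via JCT)
ALP: 3  (via JCT)
FIR: 5  (via JCT)
HUB: 6  (via BRV)
LAR: 7  (via BRV)
CEN: 8  (via BRV)
SUM: 8  (via HUB)
IVY: 8  (via BRV)
GRN: 9  (via HUB)
Shortest route: JCT → BRV → HUB → GRN = $9.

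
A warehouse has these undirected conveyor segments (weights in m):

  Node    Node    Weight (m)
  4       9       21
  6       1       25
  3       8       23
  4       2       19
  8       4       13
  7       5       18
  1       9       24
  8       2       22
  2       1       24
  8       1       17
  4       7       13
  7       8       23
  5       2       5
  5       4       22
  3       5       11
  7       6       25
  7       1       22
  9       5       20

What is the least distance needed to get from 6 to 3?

Enumerating some paths:
6 - 1 - 2 - 5 - 3: 25+24+5+11 = 65
6 - 7 - 5 - 3: 25+18+11 = 54
6 - 1 - 8 - 3: 25+17+23 = 65
Cheapest is 6 - 7 - 5 - 3 at 54 m.

54 m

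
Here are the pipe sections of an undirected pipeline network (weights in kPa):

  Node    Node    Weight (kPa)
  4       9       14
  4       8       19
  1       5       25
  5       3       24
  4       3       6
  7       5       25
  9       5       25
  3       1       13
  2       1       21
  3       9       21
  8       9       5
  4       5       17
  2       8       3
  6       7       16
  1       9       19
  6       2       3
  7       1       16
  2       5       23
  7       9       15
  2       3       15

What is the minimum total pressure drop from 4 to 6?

24 kPa

Compare a few routes:
4 → 8 → 2 → 6: 19+3+3 = 25
4 → 3 → 9 → 8 → 2 → 6: 6+21+5+3+3 = 38
4 → 3 → 2 → 6: 6+15+3 = 24
4 → 9 → 8 → 2 → 6: 14+5+3+3 = 25
The minimum is 24 kPa via 4 → 3 → 2 → 6.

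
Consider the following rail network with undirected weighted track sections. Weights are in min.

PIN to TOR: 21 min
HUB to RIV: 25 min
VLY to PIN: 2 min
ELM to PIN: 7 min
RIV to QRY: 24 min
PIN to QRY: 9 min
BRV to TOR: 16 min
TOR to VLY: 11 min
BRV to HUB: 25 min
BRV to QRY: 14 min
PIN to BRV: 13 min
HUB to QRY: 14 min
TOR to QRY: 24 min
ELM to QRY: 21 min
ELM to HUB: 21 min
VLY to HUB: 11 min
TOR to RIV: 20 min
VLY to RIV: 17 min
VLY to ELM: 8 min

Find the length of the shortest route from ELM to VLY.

Compare a few routes:
ELM - VLY: 8 = 8
ELM - PIN - VLY: 7+2 = 9
The minimum is 8 min via ELM - VLY.

8 min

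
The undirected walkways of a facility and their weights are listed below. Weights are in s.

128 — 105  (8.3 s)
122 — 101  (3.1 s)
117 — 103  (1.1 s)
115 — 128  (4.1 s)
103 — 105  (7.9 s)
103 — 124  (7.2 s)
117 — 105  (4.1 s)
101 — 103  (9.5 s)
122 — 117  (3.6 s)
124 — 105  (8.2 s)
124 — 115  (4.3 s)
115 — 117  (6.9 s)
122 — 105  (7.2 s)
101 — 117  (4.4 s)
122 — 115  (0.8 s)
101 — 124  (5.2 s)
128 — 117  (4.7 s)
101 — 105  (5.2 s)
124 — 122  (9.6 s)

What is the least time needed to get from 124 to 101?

Shortest distances from 124:
124: 0
115: 4.3  (via 124)
122: 5.1  (via 115)
101: 5.2  (via 124)
Shortest route: 124 → 101 = 5.2 s.

5.2 s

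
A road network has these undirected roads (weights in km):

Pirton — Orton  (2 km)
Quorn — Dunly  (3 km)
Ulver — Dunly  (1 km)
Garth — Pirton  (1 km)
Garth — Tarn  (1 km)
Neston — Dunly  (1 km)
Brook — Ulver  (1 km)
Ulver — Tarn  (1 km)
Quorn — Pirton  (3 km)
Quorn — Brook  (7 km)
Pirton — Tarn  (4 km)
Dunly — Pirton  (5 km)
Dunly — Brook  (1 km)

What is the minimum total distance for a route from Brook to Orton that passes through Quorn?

Best Brook to Quorn: Brook–Dunly–Quorn costing 4
Shortest Quorn→Orton: Quorn–Pirton–Orton = 5
Total via Quorn: 4 + 5 = 9 km.

9 km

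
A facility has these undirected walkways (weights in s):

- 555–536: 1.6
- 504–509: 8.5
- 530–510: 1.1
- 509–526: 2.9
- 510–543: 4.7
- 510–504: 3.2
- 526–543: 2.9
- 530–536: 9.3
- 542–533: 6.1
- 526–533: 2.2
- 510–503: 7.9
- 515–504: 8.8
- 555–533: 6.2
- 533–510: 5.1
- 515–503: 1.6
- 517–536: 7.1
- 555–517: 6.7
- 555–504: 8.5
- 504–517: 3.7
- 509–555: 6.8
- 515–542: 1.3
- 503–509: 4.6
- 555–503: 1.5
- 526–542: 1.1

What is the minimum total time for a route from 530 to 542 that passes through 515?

Best 530 to 515: 530–510–503–515 costing 10.6
Shortest 515→542: 515–542 = 1.3
Total via 515: 10.6 + 1.3 = 11.9 s.

11.9 s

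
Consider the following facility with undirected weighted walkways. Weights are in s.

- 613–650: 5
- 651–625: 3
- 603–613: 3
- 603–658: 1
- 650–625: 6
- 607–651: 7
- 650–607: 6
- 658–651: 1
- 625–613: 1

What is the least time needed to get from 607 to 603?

9 s

Running Dijkstra from 607:
607: 0
650: 6  (via 607)
651: 7  (via 607)
658: 8  (via 651)
603: 9  (via 658)
Shortest route: 607 → 651 → 658 → 603 = 9 s.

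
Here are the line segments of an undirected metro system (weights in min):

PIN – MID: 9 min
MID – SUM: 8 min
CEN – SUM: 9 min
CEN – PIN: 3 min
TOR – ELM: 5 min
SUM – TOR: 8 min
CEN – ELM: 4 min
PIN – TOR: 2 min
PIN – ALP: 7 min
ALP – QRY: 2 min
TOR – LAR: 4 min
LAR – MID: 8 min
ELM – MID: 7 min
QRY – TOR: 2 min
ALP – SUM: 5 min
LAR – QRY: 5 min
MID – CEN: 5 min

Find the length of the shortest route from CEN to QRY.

Running Dijkstra from CEN:
CEN: 0
PIN: 3  (via CEN)
ELM: 4  (via CEN)
MID: 5  (via CEN)
TOR: 5  (via PIN)
QRY: 7  (via TOR)
Shortest route: CEN–PIN–TOR–QRY = 7 min.

7 min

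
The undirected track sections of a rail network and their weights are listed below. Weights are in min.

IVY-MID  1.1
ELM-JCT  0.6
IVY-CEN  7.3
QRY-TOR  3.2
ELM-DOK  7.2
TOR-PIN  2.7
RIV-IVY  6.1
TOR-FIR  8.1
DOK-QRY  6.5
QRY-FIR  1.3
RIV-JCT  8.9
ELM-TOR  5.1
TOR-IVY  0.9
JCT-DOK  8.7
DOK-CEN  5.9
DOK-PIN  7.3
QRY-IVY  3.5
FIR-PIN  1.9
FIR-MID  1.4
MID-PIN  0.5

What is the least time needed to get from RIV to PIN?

7.7 min

Enumerating some paths:
RIV - IVY - TOR - PIN: 6.1+0.9+2.7 = 9.7
RIV - IVY - MID - FIR - PIN: 6.1+1.1+1.4+1.9 = 10.5
RIV - IVY - MID - PIN: 6.1+1.1+0.5 = 7.7
The minimum is 7.7 min via RIV - IVY - MID - PIN.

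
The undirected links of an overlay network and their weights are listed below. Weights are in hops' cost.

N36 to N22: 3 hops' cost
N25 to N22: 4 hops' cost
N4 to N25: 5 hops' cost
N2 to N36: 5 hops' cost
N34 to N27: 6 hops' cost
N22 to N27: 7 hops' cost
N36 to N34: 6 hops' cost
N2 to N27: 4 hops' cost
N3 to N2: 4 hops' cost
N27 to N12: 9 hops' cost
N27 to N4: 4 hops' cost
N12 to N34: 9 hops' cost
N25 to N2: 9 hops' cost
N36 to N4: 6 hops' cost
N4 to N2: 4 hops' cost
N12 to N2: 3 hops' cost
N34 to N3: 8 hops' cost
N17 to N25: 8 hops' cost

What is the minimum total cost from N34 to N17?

Enumerating some paths:
N34 - N36 - N4 - N25 - N17: 6+6+5+8 = 25
N34 - N36 - N22 - N25 - N17: 6+3+4+8 = 21
N34 - N27 - N4 - N25 - N17: 6+4+5+8 = 23
N34 - N27 - N22 - N25 - N17: 6+7+4+8 = 25
Cheapest is N34 - N36 - N22 - N25 - N17 at 21 hops' cost.

21 hops' cost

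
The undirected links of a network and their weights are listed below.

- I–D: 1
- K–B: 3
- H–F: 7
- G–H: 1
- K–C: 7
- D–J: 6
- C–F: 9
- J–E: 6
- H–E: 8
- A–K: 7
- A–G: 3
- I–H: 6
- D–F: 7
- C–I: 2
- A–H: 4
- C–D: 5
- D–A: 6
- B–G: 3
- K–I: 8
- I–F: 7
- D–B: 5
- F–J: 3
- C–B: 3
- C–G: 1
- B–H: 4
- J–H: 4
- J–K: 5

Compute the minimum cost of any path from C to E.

Candidate routes:
C - G - H - J - E: 1+1+4+6 = 12
C - I - D - J - E: 2+1+6+6 = 15
C - G - H - E: 1+1+8 = 10
C - B - H - E: 3+4+8 = 15
Cheapest is C - G - H - E at 10.

10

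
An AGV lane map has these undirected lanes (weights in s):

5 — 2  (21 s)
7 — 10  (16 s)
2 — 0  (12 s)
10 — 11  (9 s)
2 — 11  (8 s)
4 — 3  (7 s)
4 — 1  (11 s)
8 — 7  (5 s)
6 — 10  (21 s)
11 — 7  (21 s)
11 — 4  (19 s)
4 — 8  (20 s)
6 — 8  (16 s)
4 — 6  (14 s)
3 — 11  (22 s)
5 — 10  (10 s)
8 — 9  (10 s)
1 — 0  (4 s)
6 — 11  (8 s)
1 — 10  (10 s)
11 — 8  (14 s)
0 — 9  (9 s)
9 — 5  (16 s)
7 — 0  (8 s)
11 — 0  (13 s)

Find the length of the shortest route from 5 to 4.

Candidate routes:
5–10–11–4: 10+9+19 = 38
5–10–11–6–4: 10+9+8+14 = 41
5–9–0–1–4: 16+9+4+11 = 40
5–10–1–4: 10+10+11 = 31
The minimum is 31 s via 5–10–1–4.

31 s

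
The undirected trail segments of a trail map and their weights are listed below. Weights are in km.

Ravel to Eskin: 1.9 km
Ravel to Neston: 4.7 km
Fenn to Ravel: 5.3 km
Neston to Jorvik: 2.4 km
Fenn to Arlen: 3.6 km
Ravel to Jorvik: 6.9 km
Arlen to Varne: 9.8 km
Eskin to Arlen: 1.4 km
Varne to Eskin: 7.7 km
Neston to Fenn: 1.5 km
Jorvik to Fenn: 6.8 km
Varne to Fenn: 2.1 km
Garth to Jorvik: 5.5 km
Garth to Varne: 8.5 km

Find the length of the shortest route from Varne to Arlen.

5.7 km

Shortest distances from Varne:
Varne: 0
Fenn: 2.1  (via Varne)
Neston: 3.6  (via Fenn)
Arlen: 5.7  (via Fenn)
Shortest route: Varne → Fenn → Arlen = 5.7 km.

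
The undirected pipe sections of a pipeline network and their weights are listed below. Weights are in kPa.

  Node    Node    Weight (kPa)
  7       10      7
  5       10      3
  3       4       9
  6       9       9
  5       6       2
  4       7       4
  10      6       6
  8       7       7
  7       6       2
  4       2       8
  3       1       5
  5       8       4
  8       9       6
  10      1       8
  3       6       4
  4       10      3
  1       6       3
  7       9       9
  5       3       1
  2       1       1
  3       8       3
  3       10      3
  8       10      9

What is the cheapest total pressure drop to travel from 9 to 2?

13 kPa

Enumerating some paths:
9 - 8 - 3 - 1 - 2: 6+3+5+1 = 15
9 - 6 - 1 - 2: 9+3+1 = 13
The minimum is 13 kPa via 9 - 6 - 1 - 2.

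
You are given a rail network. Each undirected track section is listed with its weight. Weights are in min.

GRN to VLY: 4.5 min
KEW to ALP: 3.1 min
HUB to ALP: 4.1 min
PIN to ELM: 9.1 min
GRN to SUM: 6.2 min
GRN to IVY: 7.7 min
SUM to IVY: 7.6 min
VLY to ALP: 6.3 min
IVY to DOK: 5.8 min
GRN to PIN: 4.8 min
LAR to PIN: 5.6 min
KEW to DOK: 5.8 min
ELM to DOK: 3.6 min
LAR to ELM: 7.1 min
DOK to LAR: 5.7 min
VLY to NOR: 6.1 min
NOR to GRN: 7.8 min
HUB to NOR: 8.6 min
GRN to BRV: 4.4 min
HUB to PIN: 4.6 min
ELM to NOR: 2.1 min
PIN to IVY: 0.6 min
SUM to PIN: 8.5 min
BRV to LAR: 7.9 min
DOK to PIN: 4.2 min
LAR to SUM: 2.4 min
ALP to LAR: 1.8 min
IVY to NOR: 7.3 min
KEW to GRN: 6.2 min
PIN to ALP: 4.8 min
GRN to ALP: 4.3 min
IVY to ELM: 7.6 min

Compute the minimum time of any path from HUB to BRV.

Candidate routes:
HUB–ALP–GRN–BRV: 4.1+4.3+4.4 = 12.8
HUB–PIN–GRN–BRV: 4.6+4.8+4.4 = 13.8
HUB–ALP–LAR–BRV: 4.1+1.8+7.9 = 13.8
Cheapest is HUB–ALP–GRN–BRV at 12.8 min.

12.8 min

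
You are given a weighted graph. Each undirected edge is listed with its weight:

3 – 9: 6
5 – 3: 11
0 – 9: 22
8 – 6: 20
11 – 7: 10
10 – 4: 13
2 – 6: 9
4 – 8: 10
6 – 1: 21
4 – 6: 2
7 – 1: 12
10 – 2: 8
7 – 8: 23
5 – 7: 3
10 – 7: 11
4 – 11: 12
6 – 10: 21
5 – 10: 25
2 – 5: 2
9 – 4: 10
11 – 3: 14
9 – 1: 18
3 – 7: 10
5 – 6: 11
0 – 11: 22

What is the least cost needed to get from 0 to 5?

Settle nodes by increasing distance from 0:
0: 0
9: 22  (via 0)
11: 22  (via 0)
3: 28  (via 9)
4: 32  (via 9)
7: 32  (via 11)
6: 34  (via 4)
5: 35  (via 7)
Shortest route: 0–11–7–5 = 35.

35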